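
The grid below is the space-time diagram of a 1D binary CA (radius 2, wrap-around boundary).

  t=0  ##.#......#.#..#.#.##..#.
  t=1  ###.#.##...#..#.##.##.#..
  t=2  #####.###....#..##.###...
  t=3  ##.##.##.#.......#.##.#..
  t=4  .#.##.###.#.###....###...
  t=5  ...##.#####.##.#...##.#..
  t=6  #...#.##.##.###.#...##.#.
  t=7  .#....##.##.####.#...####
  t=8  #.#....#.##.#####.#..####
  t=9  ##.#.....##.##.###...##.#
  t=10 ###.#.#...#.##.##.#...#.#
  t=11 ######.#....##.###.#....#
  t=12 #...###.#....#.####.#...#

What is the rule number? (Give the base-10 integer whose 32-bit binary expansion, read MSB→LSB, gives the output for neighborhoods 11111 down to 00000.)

1709503873

  nb #####: next=.  (t=2,i=2, bit31=0)
  nb ####.: next=#  (t=2,i=3, bit30=1)
  nb ###.#: next=#  (t=1,i=2, bit29=1)
  nb ###..: next=.  (t=2,i=8, bit28=0)
  nb ##.##: next=.  (t=1,i=18, bit27=0)
  nb ##.#.: next=#  (t=0,i=2, bit26=1)
  nb ##..#: next=.  (t=0,i=21, bit25=0)
  nb ##...: next=#  (t=1,i=8, bit24=1)
  nb #.###: next=#  (t=2,i=6, bit23=1)
  nb #.##.: next=#  (t=0,i=0, bit22=1)
  nb #.#.#: next=#  (t=0,i=17, bit21=1)
  nb #.#..: next=.  (t=0,i=3, bit20=0)
  nb #..##: next=.  (t=1,i=24, bit19=0)
  nb #..#.: next=#  (t=0,i=14, bit18=1)
  nb #...#: next=.  (t=1,i=9, bit17=0)
  nb #....: next=.  (t=0,i=5, bit16=0)
  nb .####: next=#  (t=2,i=1, bit15=1)
  nb .###.: next=#  (t=1,i=1, bit14=1)
  nb .##.#: next=#  (t=0,i=1, bit13=1)
  nb .##..: next=#  (t=0,i=20, bit12=1)
  nb .#.##: next=.  (t=0,i=18, bit11=0)
  nb .#.#.: next=#  (t=0,i=11, bit10=1)
  nb .#..#: next=.  (t=0,i=13, bit9=0)
  nb .#...: next=#  (t=0,i=4, bit8=1)
  nb ..###: next=#  (t=1,i=0, bit7=1)
  nb ..##.: next=.  (t=2,i=16, bit6=0)
  nb ..#.#: next=.  (t=0,i=10, bit5=0)
  nb ..#..: next=.  (t=1,i=11, bit4=0)
  nb ...##: next=.  (t=2,i=24, bit3=0)
  nb ...#.: next=.  (t=0,i=9, bit2=0)
  nb ....#: next=.  (t=0,i=8, bit1=0)
  nb .....: next=#  (t=0,i=6, bit0=1)
  bits 01100101111001001111010110000001 = 1709503873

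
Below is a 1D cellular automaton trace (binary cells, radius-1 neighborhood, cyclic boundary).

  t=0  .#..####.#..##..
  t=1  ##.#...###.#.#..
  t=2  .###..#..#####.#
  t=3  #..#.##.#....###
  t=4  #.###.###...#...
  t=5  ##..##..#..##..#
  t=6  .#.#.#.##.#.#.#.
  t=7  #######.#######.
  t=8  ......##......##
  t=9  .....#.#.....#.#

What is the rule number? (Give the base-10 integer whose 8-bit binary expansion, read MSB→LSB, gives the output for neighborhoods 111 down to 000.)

  ### -> .   bit 7 = 0  t=0,i=5
  ##. -> #   bit 6 = 1  t=0,i=7
  #.# -> #   bit 5 = 1  t=0,i=8
  #.. -> .   bit 4 = 0  t=0,i=2
  .## -> .   bit 3 = 0  t=0,i=4
  .#. -> #   bit 2 = 1  t=0,i=1
  ..# -> #   bit 1 = 1  t=0,i=0
  ... -> .   bit 0 = 0  t=0,i=15
  bits 01100110 = 102

102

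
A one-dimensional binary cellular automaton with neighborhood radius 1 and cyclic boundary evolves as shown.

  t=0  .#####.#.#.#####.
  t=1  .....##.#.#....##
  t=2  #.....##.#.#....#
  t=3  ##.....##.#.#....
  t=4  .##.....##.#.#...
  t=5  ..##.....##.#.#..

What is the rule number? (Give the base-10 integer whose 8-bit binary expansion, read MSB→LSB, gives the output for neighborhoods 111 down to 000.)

  ###|.  b7=0 t=0,i=2
  ##.|#  b6=1 t=0,i=5
  #.#|#  b5=1 t=0,i=6
  #..|#  b4=1 t=0,i=16
  .##|.  b3=0 t=0,i=1
  .#.|.  b2=0 t=0,i=7
  ..#|.  b1=0 t=0,i=0
  ...|.  b0=0 t=1,i=1
  bits 01110000 = 112

112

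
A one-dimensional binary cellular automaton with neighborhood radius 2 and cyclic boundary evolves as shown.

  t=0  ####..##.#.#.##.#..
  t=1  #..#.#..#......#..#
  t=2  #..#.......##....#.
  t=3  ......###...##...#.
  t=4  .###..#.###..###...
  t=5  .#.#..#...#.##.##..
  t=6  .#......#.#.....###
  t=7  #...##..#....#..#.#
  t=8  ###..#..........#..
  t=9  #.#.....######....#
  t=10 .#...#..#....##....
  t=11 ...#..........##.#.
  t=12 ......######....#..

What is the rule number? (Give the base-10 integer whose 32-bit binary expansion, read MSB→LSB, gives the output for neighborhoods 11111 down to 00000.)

  [31] ##### => .  t=9,i=10
  [30] ####. => .  t=0,i=2
  [29] ###.# => #  t=6,i=18
  [28] ###.. => #  t=0,i=3
  [27] ##.## => .  t=5,i=14
  [26] ##.#. => #  t=0,i=8
  [25] ##..# => .  t=0,i=4
  [24] ##... => #  t=2,i=13
  [23] #.### => .  t=4,i=8
  [22] #.##. => .  t=0,i=13
  [21] #.#.# => .  t=0,i=9
  [20] #.#.. => .  t=0,i=16
  [19] #..## => #  t=0,i=5
  [18] #..#. => .  t=1,i=2
  [17] #...# => #  t=3,i=10
  [16] #.... => .  t=1,i=10
  [15] .#### => .  t=0,i=1
  [14] .###. => .  t=3,i=7
  [13] .##.# => .  t=0,i=7
  [12] .##.. => #  t=1,i=0
  [11] .#.## => .  t=0,i=12
  [10] .#.#. => .  t=0,i=10
  [9] .#..# => .  t=0,i=17
  [8] .#... => .  t=1,i=9
  [7] ..### => #  t=0,i=0
  [6] ..##. => .  t=0,i=6
  [5] ..#.# => #  t=1,i=3
  [4] ..#.. => .  t=1,i=8
  [3] ...## => .  t=2,i=10
  [2] ...#. => .  t=1,i=14
  [1] ....# => .  t=1,i=13
  [0] ..... => #  t=1,i=11
  bits 00110101000010100001000010100001 = 889852065

889852065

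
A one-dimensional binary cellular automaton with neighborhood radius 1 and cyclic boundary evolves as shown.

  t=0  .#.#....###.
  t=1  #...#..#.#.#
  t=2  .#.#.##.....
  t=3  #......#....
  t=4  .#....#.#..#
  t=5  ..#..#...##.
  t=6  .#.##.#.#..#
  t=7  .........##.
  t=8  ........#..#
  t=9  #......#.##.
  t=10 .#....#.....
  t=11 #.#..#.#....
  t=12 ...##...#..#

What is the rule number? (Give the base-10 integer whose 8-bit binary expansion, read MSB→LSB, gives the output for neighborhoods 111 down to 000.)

  [7] ### => #  t=0,i=9
  [6] ##. => .  t=0,i=10
  [5] #.# => .  t=0,i=2
  [4] #.. => #  t=0,i=4
  [3] .## => .  t=0,i=8
  [2] .#. => .  t=0,i=1
  [1] ..# => #  t=0,i=0
  [0] ... => .  t=0,i=5
  bits 10010010 = 146

146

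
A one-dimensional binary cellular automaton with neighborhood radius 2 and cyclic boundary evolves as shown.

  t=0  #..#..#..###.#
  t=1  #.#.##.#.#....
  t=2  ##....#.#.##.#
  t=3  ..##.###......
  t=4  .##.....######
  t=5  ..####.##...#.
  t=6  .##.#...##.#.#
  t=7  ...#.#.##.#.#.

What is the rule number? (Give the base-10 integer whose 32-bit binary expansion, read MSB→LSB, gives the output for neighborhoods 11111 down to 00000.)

1157961709

  #####|.  b31=0 t=4,i=10
  ####.|#  b30=1 t=4,i=12
  ###.#|.  b29=0 t=0,i=11
  ###..|.  b28=0 t=2,i=1
  ##.##|.  b27=0 t=0,i=12
  ##.#.|#  b26=1 t=1,i=6
  ##..#|.  b25=0 t=0,i=1
  ##...|#  b24=1 t=2,i=2
  #.###|.  b23=0 t=2,i=13
  #.##.|.  b22=0 t=0,i=13
  #.#.#|.  b21=0 t=1,i=2
  #.#..|.  b20=0 t=1,i=9
  #..##|.  b19=0 t=0,i=8
  #..#.|#  b18=1 t=0,i=2
  #...#|.  b17=0 t=5,i=0
  #....|#  b16=1 t=1,i=11
  .####|.  b15=0 t=4,i=9
  .###.|.  b14=0 t=0,i=10
  .##.#|.  b13=0 t=1,i=5
  .##..|#  b12=1 t=0,i=0
  .#.##|.  b11=0 t=1,i=3
  .#.#.|#  b10=1 t=1,i=1
  .#..#|#  b9=1 t=0,i=4
  .#...|#  b8=1 t=1,i=10
  ..###|#  b7=1 t=0,i=9
  ..##.|#  b6=1 t=3,i=2
  ..#.#|#  b5=1 t=1,i=0
  ..#..|.  b4=0 t=0,i=3
  ...##|#  b3=1 t=3,i=1
  ...#.|#  b2=1 t=1,i=13
  ....#|.  b1=0 t=1,i=12
  .....|#  b0=1 t=3,i=10
  bits 01000101000001010001011111101101 = 1157961709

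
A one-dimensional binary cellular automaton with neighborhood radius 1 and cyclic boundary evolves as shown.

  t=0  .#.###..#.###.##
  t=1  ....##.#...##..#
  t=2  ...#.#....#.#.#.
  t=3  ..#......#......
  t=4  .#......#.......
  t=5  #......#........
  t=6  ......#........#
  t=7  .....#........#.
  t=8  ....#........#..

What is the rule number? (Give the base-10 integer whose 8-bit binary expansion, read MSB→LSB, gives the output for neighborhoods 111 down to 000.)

  ### -> #   bit 7 = 1  t=0,i=4
  ##. -> #   bit 6 = 1  t=0,i=5
  #.# -> .   bit 5 = 0  t=0,i=0
  #.. -> .   bit 4 = 0  t=0,i=6
  .## -> .   bit 3 = 0  t=0,i=3
  .#. -> .   bit 2 = 0  t=0,i=1
  ..# -> #   bit 1 = 1  t=0,i=7
  ... -> .   bit 0 = 0  t=1,i=1
  bits 11000010 = 194

194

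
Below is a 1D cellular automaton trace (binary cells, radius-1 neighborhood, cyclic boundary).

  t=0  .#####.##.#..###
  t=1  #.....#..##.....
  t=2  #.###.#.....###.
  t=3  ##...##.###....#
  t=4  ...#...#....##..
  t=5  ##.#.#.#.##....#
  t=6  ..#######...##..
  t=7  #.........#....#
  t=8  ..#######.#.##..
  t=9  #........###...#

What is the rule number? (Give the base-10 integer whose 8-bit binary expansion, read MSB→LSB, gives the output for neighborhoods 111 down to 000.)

  ###|.  b7=0 t=0,i=2
  ##.|.  b6=0 t=0,i=5
  #.#|#  b5=1 t=0,i=0
  #..|.  b4=0 t=0,i=11
  .##|.  b3=0 t=0,i=1
  .#.|#  b2=1 t=0,i=10
  ..#|.  b1=0 t=0,i=12
  ...|#  b0=1 t=1,i=2
  bits 00100101 = 37

37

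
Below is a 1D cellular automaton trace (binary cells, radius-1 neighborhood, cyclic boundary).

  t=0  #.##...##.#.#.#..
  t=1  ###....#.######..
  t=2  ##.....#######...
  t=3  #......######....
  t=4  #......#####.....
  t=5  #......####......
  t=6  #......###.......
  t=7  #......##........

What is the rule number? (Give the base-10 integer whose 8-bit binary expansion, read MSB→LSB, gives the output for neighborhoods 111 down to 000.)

  ### -> #   bit 7 = 1  t=1,i=1
  ##. -> .   bit 6 = 0  t=0,i=3
  #.# -> #   bit 5 = 1  t=0,i=1
  #.. -> .   bit 4 = 0  t=0,i=4
  .## -> #   bit 3 = 1  t=0,i=2
  .#. -> #   bit 2 = 1  t=0,i=0
  ..# -> .   bit 1 = 0  t=0,i=6
  ... -> .   bit 0 = 0  t=0,i=5
  bits 10101100 = 172

172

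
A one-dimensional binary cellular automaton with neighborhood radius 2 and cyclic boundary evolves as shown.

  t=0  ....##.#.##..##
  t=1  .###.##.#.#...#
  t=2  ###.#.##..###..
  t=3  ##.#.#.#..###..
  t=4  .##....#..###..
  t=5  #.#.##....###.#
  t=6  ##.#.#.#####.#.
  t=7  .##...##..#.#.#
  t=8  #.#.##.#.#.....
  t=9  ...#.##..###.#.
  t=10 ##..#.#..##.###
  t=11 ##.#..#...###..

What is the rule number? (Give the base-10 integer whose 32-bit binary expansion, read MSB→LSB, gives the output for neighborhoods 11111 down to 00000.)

1553430922

  ##### -> .   bit 31 = 0  t=6,i=9
  ####. -> #   bit 30 = 1  t=6,i=10
  ###.# -> .   bit 29 = 0  t=1,i=3
  ###.. -> #   bit 28 = 1  t=2,i=12
  ##.## -> #   bit 27 = 1  t=1,i=4
  ##.#. -> #   bit 26 = 1  t=0,i=6
  ##..# -> .   bit 25 = 0  t=0,i=11
  ##... -> .   bit 24 = 0  t=0,i=0
  #.### -> #   bit 23 = 1  t=1,i=1
  #.##. -> .   bit 22 = 0  t=0,i=9
  #.#.# -> .   bit 21 = 0  t=0,i=7
  #.#.. -> #   bit 20 = 1  t=1,i=10
  #..## -> .   bit 19 = 0  t=0,i=12
  #..#. -> #   bit 18 = 1  t=7,i=9
  #...# -> #   bit 17 = 1  t=1,i=12
  #.... -> #   bit 16 = 1  t=0,i=1
  .#### -> .   bit 15 = 0  t=6,i=8
  .###. -> #   bit 14 = 1  t=1,i=2
  .##.# -> #   bit 13 = 1  t=0,i=5
  .##.. -> #   bit 12 = 1  t=0,i=10
  .#.## -> #   bit 11 = 1  t=0,i=8
  .#.#. -> .   bit 10 = 0  t=1,i=9
  .#..# -> .   bit 9 = 0  t=3,i=8
  .#... -> #   bit 8 = 1  t=1,i=11
  ..### -> #   bit 7 = 1  t=2,i=0
  ..##. -> .   bit 6 = 0  t=0,i=4
  ..#.# -> .   bit 5 = 0  t=1,i=14
  ..#.. -> .   bit 4 = 0  t=4,i=7
  ...## -> #   bit 3 = 1  t=0,i=3
  ...#. -> .   bit 2 = 0  t=1,i=13
  ....# -> #   bit 1 = 1  t=0,i=2
  ..... -> .   bit 0 = 0  t=8,i=12
  bits 01011100100101110111100110001010 = 1553430922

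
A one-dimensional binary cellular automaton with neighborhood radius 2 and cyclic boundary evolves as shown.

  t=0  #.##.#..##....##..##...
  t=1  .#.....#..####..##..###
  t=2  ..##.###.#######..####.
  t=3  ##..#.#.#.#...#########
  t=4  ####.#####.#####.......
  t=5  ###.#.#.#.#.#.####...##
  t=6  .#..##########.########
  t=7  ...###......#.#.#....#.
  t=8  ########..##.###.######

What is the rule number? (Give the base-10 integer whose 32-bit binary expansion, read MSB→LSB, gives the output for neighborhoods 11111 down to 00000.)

1529859486

  #####|.  b31=0 t=2,i=11
  ####.|#  b30=1 t=1,i=12
  ###.#|.  b29=0 t=1,i=22
  ###..|#  b28=1 t=1,i=13
  ##.##|#  b27=1 t=2,i=4
  ##.#.|.  b26=0 t=0,i=4
  ##..#|#  b25=1 t=0,i=16
  ##...|#  b24=1 t=0,i=10
  #.###|.  b23=0 t=2,i=5
  #.##.|.  b22=0 t=0,i=2
  #.#.#|#  b21=1 t=3,i=6
  #.#..|.  b20=0 t=0,i=5
  #..##|#  b19=1 t=0,i=7
  #..#.|#  b18=1 t=3,i=3
  #...#|#  b17=1 t=0,i=21
  #....|#  b16=1 t=0,i=11
  .####|#  b15=1 t=1,i=11
  .###.|#  b14=1 t=1,i=21
  .##.#|.  b13=0 t=0,i=3
  .##..|.  b12=0 t=0,i=9
  .#.##|#  b11=1 t=0,i=1
  .#.#.|#  b10=1 t=3,i=5
  .#..#|.  b9=0 t=0,i=6
  .#...|#  b8=1 t=1,i=2
  ..###|#  b7=1 t=1,i=10
  ..##.|.  b6=0 t=0,i=8
  ..#.#|.  b5=0 t=0,i=0
  ..#..|#  b4=1 t=1,i=7
  ...##|#  b3=1 t=0,i=13
  ...#.|#  b2=1 t=0,i=22
  ....#|#  b1=1 t=0,i=12
  .....|.  b0=0 t=1,i=4
  bits 01011011001011111100110110011110 = 1529859486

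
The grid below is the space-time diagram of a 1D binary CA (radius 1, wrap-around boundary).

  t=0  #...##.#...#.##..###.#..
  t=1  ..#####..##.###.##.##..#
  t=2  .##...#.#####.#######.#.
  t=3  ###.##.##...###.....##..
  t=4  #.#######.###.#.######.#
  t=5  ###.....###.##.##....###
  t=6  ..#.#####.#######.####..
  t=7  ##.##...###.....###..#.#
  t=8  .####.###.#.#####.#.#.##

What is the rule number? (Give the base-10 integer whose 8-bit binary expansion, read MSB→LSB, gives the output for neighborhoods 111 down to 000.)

107

  ###|.  b7=0 t=0,i=18
  ##.|#  b6=1 t=0,i=5
  #.#|#  b5=1 t=0,i=6
  #..|.  b4=0 t=0,i=1
  .##|#  b3=1 t=0,i=4
  .#.|.  b2=0 t=0,i=0
  ..#|#  b1=1 t=0,i=3
  ...|#  b0=1 t=0,i=2
  bits 01101011 = 107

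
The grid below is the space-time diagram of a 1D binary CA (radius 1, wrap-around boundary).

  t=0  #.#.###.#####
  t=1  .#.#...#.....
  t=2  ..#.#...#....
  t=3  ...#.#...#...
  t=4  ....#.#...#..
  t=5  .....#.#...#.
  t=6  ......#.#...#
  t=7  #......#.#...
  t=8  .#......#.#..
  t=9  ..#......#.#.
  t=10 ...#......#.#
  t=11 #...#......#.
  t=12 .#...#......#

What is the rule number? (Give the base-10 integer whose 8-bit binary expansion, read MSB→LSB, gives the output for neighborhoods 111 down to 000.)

  ###|.  b7=0 t=0,i=5
  ##.|.  b6=0 t=0,i=0
  #.#|#  b5=1 t=0,i=1
  #..|#  b4=1 t=1,i=4
  .##|.  b3=0 t=0,i=4
  .#.|.  b2=0 t=0,i=2
  ..#|.  b1=0 t=1,i=0
  ...|.  b0=0 t=1,i=5
  bits 00110000 = 48

48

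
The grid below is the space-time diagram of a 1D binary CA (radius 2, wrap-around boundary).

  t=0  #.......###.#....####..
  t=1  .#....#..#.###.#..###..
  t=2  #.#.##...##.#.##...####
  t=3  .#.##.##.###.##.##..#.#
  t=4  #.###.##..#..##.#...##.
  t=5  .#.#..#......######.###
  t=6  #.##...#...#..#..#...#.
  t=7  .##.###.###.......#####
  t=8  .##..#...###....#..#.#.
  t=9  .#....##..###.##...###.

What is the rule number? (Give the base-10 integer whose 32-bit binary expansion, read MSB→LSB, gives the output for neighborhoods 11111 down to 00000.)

  #####|.  b31=0 t=2,i=21
  ####.|#  b30=1 t=0,i=19
  ###.#|.  b29=0 t=0,i=10
  ###..|#  b28=1 t=0,i=20
  ##.##|.  b27=0 t=3,i=5
  ##.#.|#  b26=1 t=0,i=11
  ##..#|.  b25=0 t=0,i=21
  ##...|#  b24=1 t=1,i=21
  #.###|.  b23=0 t=1,i=11
  #.##.|#  b22=1 t=2,i=4
  #.#.#|.  b21=0 t=2,i=2
  #.#..|#  b20=1 t=0,i=12
  #..##|.  b19=0 t=1,i=17
  #..#.|.  b18=0 t=0,i=22
  #...#|#  b17=1 t=1,i=22
  #....|.  b16=0 t=0,i=2
  .####|#  b15=1 t=0,i=18
  .###.|#  b14=1 t=0,i=9
  .##.#|#  b13=1 t=2,i=10
  .##..|.  b12=0 t=2,i=5
  .#.##|#  b11=1 t=1,i=10
  .#.#.|#  b10=1 t=3,i=0
  .#..#|.  b9=0 t=1,i=7
  .#...|#  b8=1 t=0,i=1
  ..###|.  b7=0 t=0,i=8
  ..##.|#  b6=1 t=2,i=9
  ..#.#|#  b5=1 t=1,i=9
  ..#..|.  b4=0 t=0,i=0
  ...##|.  b3=0 t=0,i=7
  ...#.|#  b2=1 t=1,i=0
  ....#|#  b1=1 t=0,i=6
  .....|.  b0=0 t=0,i=3
  bits 01010101010100101110110101100110 = 1431498086

1431498086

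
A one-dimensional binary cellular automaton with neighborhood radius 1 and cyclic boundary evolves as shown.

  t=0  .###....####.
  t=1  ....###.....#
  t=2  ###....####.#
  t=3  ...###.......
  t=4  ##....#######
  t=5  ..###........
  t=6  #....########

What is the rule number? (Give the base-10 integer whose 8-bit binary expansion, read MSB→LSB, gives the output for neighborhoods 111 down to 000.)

  nb ###: next=.  (t=0,i=2, bit7=0)
  nb ##.: next=.  (t=0,i=3, bit6=0)
  nb #.#: next=.  (t=2,i=11, bit5=0)
  nb #..: next=#  (t=0,i=4, bit4=1)
  nb .##: next=.  (t=0,i=1, bit3=0)
  nb .#.: next=#  (t=1,i=12, bit2=1)
  nb ..#: next=.  (t=0,i=0, bit1=0)
  nb ...: next=#  (t=0,i=5, bit0=1)
  bits 00010101 = 21

21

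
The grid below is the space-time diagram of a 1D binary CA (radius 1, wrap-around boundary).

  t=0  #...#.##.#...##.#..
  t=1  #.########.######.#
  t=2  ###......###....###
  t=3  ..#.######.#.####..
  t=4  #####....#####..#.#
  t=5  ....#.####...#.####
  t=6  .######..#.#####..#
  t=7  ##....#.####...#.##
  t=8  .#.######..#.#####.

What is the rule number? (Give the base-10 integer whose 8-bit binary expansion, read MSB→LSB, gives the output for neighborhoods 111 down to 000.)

111

  ###|.  b7=0 t=1,i=3
  ##.|#  b6=1 t=0,i=7
  #.#|#  b5=1 t=0,i=5
  #..|.  b4=0 t=0,i=1
  .##|#  b3=1 t=0,i=6
  .#.|#  b2=1 t=0,i=0
  ..#|#  b1=1 t=0,i=3
  ...|#  b0=1 t=0,i=2
  bits 01101111 = 111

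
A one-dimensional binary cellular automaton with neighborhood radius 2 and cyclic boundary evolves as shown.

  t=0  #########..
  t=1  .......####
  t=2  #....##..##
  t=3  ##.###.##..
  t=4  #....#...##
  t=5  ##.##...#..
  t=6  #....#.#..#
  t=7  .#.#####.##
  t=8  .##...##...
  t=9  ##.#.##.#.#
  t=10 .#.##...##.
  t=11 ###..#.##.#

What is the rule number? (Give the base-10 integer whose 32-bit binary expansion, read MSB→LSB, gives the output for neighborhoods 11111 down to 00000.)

  #####|.  b31=0 t=0,i=2
  ####.|#  b30=1 t=0,i=7
  ###.#|#  b29=1 t=3,i=5
  ###..|#  b28=1 t=0,i=8
  ##.##|.  b27=0 t=3,i=2
  ##.#.|.  b26=0 t=7,i=0
  ##..#|#  b25=1 t=0,i=9
  ##...|#  b24=1 t=1,i=0
  #.###|.  b23=0 t=3,i=3
  #.##.|.  b22=0 t=3,i=7
  #.#.#|#  b21=1 t=7,i=1
  #.#..|#  b20=1 t=6,i=7
  #..##|#  b19=1 t=0,i=10
  #..#.|#  b18=1 t=10,i=0
  #...#|.  b17=0 t=4,i=7
  #....|.  b16=0 t=1,i=1
  .####|.  b15=0 t=0,i=1
  .###.|.  b14=0 t=2,i=10
  .##.#|.  b13=0 t=3,i=1
  .##..|.  b12=0 t=2,i=6
  .#.##|#  b11=1 t=7,i=2
  .#.#.|#  b10=1 t=6,i=6
  .#..#|.  b9=0 t=5,i=9
  .#...|.  b8=0 t=4,i=6
  ..###|.  b7=0 t=0,i=0
  ..##.|#  b6=1 t=2,i=5
  ..#.#|#  b5=1 t=6,i=5
  ..#..|.  b4=0 t=4,i=5
  ...##|#  b3=1 t=1,i=6
  ...#.|#  b2=1 t=4,i=4
  ....#|#  b1=1 t=1,i=5
  .....|.  b0=0 t=1,i=2
  bits 01110011001111000000110001101110 = 1933315182

1933315182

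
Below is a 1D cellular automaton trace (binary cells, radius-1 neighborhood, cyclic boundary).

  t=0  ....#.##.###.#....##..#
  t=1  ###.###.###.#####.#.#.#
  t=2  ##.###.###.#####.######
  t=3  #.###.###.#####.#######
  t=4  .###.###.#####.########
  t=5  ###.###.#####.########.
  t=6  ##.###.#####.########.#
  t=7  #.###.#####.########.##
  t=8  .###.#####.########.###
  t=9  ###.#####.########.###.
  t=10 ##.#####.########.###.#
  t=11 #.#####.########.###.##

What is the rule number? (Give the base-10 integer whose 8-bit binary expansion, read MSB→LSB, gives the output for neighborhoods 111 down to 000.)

  nb ###: next=#  (t=0,i=10, bit7=1)
  nb ##.: next=.  (t=0,i=7, bit6=0)
  nb #.#: next=#  (t=0,i=5, bit5=1)
  nb #..: next=#  (t=0,i=0, bit4=1)
  nb .##: next=#  (t=0,i=6, bit3=1)
  nb .#.: next=#  (t=0,i=4, bit2=1)
  nb ..#: next=.  (t=0,i=3, bit1=0)
  nb ...: next=#  (t=0,i=1, bit0=1)
  bits 10111101 = 189

189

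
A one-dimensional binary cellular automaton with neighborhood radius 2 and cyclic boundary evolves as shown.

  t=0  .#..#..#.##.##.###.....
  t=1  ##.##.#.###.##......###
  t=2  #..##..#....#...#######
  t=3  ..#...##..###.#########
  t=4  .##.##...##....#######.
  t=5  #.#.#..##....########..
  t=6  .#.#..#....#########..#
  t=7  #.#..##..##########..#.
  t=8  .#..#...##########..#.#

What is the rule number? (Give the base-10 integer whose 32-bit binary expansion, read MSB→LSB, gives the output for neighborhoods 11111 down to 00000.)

3226381471

  ##### -> #   bit 31 = 1  t=1,i=22
  ####. -> #   bit 30 = 1  t=1,i=0
  ###.# -> .   bit 29 = 0  t=1,i=1
  ###.. -> .   bit 28 = 0  t=0,i=17
  ##.## -> .   bit 27 = 0  t=0,i=11
  ##.#. -> .   bit 26 = 0  t=1,i=5
  ##..# -> .   bit 25 = 0  t=2,i=1
  ##... -> .   bit 24 = 0  t=0,i=18
  #.### -> .   bit 23 = 0  t=0,i=15
  #.##. -> #   bit 22 = 1  t=0,i=9
  #.#.# -> .   bit 21 = 0  t=1,i=6
  #.#.. -> .   bit 20 = 0  t=5,i=4
  #..## -> #   bit 19 = 1  t=2,i=2
  #..#. -> #   bit 18 = 1  t=0,i=3
  #...# -> #   bit 17 = 1  t=2,i=14
  #.... -> .   bit 16 = 0  t=0,i=19
  .#### -> #   bit 15 = 1  t=1,i=21
  .###. -> .   bit 14 = 0  t=0,i=16
  .##.# -> #   bit 13 = 1  t=0,i=10
  .##.. -> .   bit 12 = 0  t=1,i=13
  .#.## -> #   bit 11 = 1  t=0,i=8
  .#.#. -> #   bit 10 = 1  t=5,i=1
  .#..# -> .   bit 9 = 0  t=0,i=2
  .#... -> .   bit 8 = 0  t=2,i=8
  ..### -> #   bit 7 = 1  t=1,i=20
  ..##. -> .   bit 6 = 0  t=2,i=3
  ..#.# -> .   bit 5 = 0  t=0,i=7
  ..#.. -> #   bit 4 = 1  t=0,i=1
  ...## -> #   bit 3 = 1  t=1,i=19
  ...#. -> #   bit 2 = 1  t=0,i=0
  ....# -> #   bit 1 = 1  t=0,i=22
  ..... -> #   bit 0 = 1  t=0,i=20
  bits 11000000010011101010110010011111 = 3226381471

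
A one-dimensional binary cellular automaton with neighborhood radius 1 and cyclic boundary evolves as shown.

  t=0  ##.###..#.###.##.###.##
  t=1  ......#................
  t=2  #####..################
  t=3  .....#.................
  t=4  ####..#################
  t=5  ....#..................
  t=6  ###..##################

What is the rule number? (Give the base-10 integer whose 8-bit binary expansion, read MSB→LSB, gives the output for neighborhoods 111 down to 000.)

17

  ###|.  b7=0 t=0,i=0
  ##.|.  b6=0 t=0,i=1
  #.#|.  b5=0 t=0,i=2
  #..|#  b4=1 t=0,i=6
  .##|.  b3=0 t=0,i=3
  .#.|.  b2=0 t=0,i=8
  ..#|.  b1=0 t=0,i=7
  ...|#  b0=1 t=1,i=0
  bits 00010001 = 17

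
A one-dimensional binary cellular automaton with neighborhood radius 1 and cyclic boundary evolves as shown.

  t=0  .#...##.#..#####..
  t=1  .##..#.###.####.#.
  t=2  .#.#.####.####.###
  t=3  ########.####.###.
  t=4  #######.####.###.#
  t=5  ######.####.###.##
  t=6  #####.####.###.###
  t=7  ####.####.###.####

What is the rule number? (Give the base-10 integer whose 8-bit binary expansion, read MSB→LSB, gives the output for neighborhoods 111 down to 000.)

  nb ###: next=#  (t=0,i=12, bit7=1)
  nb ##.: next=.  (t=0,i=6, bit6=0)
  nb #.#: next=#  (t=0,i=7, bit5=1)
  nb #..: next=#  (t=0,i=2, bit4=1)
  nb .##: next=#  (t=0,i=5, bit3=1)
  nb .#.: next=#  (t=0,i=1, bit2=1)
  nb ..#: next=.  (t=0,i=0, bit1=0)
  nb ...: next=.  (t=0,i=3, bit0=0)
  bits 10111100 = 188

188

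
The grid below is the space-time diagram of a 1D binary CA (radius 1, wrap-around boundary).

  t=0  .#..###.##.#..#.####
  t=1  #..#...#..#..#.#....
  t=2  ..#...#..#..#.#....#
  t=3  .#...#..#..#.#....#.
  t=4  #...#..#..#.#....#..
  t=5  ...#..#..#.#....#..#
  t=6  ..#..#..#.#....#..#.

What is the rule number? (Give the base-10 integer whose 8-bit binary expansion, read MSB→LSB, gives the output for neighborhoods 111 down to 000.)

  ### -> .   bit 7 = 0  t=0,i=5
  ##. -> .   bit 6 = 0  t=0,i=6
  #.# -> #   bit 5 = 1  t=0,i=0
  #.. -> .   bit 4 = 0  t=0,i=2
  .## -> .   bit 3 = 0  t=0,i=4
  .#. -> .   bit 2 = 0  t=0,i=1
  ..# -> #   bit 1 = 1  t=0,i=3
  ... -> .   bit 0 = 0  t=1,i=5
  bits 00100010 = 34

34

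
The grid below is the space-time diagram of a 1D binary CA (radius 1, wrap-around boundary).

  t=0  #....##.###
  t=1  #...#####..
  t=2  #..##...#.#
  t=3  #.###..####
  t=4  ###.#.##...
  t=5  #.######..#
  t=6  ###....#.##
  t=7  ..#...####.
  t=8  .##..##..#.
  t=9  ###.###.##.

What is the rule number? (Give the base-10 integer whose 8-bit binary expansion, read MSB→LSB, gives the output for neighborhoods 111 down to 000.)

110

  [7] ### => .  t=0,i=9
  [6] ##. => #  t=0,i=0
  [5] #.# => #  t=0,i=7
  [4] #.. => .  t=0,i=1
  [3] .## => #  t=0,i=5
  [2] .#. => #  t=1,i=0
  [1] ..# => #  t=0,i=4
  [0] ... => .  t=0,i=2
  bits 01101110 = 110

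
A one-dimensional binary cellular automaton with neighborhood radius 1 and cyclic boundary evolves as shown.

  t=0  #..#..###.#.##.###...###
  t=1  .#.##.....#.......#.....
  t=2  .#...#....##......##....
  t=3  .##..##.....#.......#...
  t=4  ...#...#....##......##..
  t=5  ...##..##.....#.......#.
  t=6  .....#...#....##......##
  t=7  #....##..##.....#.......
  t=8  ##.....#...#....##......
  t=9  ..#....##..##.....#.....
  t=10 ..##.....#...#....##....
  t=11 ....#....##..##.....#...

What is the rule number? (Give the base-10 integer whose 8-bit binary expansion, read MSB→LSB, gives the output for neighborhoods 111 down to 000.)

  [7] ### => .  t=0,i=7
  [6] ##. => .  t=0,i=0
  [5] #.# => .  t=0,i=9
  [4] #.. => #  t=0,i=1
  [3] .## => .  t=0,i=6
  [2] .#. => #  t=0,i=3
  [1] ..# => .  t=0,i=2
  [0] ... => .  t=0,i=19
  bits 00010100 = 20

20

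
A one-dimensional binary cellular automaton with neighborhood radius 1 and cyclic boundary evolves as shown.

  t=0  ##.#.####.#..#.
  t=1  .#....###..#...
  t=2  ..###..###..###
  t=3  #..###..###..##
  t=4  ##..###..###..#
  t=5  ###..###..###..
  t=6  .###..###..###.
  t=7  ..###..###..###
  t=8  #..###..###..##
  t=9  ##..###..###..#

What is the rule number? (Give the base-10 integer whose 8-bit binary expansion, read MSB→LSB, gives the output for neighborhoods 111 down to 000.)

209

  ###|#  b7=1 t=0,i=6
  ##.|#  b6=1 t=0,i=1
  #.#|.  b5=0 t=0,i=2
  #..|#  b4=1 t=0,i=11
  .##|.  b3=0 t=0,i=0
  .#.|.  b2=0 t=0,i=3
  ..#|.  b1=0 t=0,i=12
  ...|#  b0=1 t=1,i=3
  bits 11010001 = 209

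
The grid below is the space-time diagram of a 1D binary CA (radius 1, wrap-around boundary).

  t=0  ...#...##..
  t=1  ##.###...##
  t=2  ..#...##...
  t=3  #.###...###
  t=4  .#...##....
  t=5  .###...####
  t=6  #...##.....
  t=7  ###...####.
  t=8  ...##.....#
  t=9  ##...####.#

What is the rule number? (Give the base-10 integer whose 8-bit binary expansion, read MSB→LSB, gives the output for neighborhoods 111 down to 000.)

53

  ###|.  b7=0 t=1,i=0
  ##.|.  b6=0 t=0,i=8
  #.#|#  b5=1 t=1,i=2
  #..|#  b4=1 t=0,i=4
  .##|.  b3=0 t=0,i=7
  .#.|#  b2=1 t=0,i=3
  ..#|.  b1=0 t=0,i=2
  ...|#  b0=1 t=0,i=0
  bits 00110101 = 53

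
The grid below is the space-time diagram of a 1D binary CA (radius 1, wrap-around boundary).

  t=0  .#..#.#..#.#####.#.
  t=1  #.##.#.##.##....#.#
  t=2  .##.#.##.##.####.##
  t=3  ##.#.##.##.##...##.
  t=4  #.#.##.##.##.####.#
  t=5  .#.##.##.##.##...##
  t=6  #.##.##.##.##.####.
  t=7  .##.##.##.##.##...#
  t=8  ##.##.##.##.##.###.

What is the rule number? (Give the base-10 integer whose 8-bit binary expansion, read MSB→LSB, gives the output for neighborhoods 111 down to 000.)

  ###|.  b7=0 t=0,i=12
  ##.|.  b6=0 t=0,i=15
  #.#|#  b5=1 t=0,i=5
  #..|#  b4=1 t=0,i=2
  .##|#  b3=1 t=0,i=11
  .#.|.  b2=0 t=0,i=1
  ..#|#  b1=1 t=0,i=0
  ...|#  b0=1 t=1,i=13
  bits 00111011 = 59

59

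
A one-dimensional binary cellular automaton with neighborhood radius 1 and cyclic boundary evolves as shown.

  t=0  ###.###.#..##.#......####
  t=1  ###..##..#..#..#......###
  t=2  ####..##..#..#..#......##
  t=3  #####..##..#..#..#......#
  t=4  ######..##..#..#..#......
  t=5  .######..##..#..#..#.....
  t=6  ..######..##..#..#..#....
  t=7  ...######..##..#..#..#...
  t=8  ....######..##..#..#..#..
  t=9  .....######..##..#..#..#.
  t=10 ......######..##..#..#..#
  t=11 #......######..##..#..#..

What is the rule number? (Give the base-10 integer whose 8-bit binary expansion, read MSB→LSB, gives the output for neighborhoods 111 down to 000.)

  [7] ### => #  t=0,i=0
  [6] ##. => #  t=0,i=2
  [5] #.# => .  t=0,i=3
  [4] #.. => #  t=0,i=9
  [3] .## => .  t=0,i=4
  [2] .#. => .  t=0,i=8
  [1] ..# => .  t=0,i=10
  [0] ... => .  t=0,i=16
  bits 11010000 = 208

208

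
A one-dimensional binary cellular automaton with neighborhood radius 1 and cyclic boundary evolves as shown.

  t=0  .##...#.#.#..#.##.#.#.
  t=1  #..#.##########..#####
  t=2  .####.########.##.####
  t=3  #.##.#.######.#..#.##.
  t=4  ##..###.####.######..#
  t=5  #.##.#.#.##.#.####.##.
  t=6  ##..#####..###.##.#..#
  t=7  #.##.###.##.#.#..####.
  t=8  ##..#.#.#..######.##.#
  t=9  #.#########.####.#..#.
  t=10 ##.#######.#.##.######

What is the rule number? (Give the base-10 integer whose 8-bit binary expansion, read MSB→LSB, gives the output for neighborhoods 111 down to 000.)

182

  nb ###: next=#  (t=1,i=6, bit7=1)
  nb ##.: next=.  (t=0,i=2, bit6=0)
  nb #.#: next=#  (t=0,i=7, bit5=1)
  nb #..: next=#  (t=0,i=3, bit4=1)
  nb .##: next=.  (t=0,i=1, bit3=0)
  nb .#.: next=#  (t=0,i=6, bit2=1)
  nb ..#: next=#  (t=0,i=0, bit1=1)
  nb ...: next=.  (t=0,i=4, bit0=0)
  bits 10110110 = 182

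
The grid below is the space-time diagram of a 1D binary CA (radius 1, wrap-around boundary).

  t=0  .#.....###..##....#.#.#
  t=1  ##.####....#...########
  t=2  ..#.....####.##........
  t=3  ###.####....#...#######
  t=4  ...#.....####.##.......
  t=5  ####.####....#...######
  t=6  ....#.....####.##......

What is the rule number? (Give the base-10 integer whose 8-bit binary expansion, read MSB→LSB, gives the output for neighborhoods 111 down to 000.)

39

  ###|.  b7=0 t=0,i=8
  ##.|.  b6=0 t=0,i=9
  #.#|#  b5=1 t=0,i=0
  #..|.  b4=0 t=0,i=2
  .##|.  b3=0 t=0,i=7
  .#.|#  b2=1 t=0,i=1
  ..#|#  b1=1 t=0,i=6
  ...|#  b0=1 t=0,i=3
  bits 00100111 = 39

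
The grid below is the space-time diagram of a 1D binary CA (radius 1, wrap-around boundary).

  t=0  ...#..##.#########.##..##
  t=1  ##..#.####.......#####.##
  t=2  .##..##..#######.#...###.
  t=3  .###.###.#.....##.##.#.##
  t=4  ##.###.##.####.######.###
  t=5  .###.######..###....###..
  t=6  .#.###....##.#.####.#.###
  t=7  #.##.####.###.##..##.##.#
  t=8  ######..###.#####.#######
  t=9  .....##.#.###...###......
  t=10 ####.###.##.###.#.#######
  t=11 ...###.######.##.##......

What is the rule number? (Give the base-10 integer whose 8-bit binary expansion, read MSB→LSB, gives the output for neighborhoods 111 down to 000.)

121

  [7] ### => .  t=0,i=10
  [6] ##. => #  t=0,i=7
  [5] #.# => #  t=0,i=8
  [4] #.. => #  t=0,i=0
  [3] .## => #  t=0,i=6
  [2] .#. => .  t=0,i=3
  [1] ..# => .  t=0,i=2
  [0] ... => #  t=0,i=1
  bits 01111001 = 121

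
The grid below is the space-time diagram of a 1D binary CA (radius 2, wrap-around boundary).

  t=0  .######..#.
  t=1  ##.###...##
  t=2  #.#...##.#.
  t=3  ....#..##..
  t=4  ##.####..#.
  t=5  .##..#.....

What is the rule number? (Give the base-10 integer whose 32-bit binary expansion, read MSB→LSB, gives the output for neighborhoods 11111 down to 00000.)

3439993493

  [31] ##### => #  t=0,i=3
  [30] ####. => #  t=0,i=5
  [29] ###.# => .  t=1,i=1
  [28] ###.. => .  t=0,i=6
  [27] ##.## => #  t=1,i=2
  [26] ##.#. => #  t=2,i=8
  [25] ##..# => .  t=0,i=7
  [24] ##... => #  t=1,i=6
  [23] #.### => .  t=1,i=3
  [22] #.##. => .  t=4,i=0
  [21] #.#.# => .  t=2,i=0
  [20] #.#.. => .  t=2,i=2
  [19] #..## => #  t=0,i=0
  [18] #..#. => .  t=0,i=8
  [17] #...# => #  t=1,i=7
  [16] #.... => .  t=3,i=10
  [15] .#### => .  t=0,i=2
  [14] .###. => .  t=1,i=4
  [13] .##.# => #  t=2,i=7
  [12] .##.. => .  t=3,i=8
  [11] .#.## => .  t=4,i=10
  [10] .#.#. => .  t=2,i=1
  [9] .#..# => #  t=0,i=10
  [8] .#... => .  t=2,i=3
  [7] ..### => #  t=0,i=1
  [6] ..##. => .  t=2,i=6
  [5] ..#.# => .  t=4,i=9
  [4] ..#.. => #  t=0,i=9
  [3] ...## => .  t=1,i=8
  [2] ...#. => #  t=3,i=3
  [1] ....# => .  t=3,i=2
  [0] ..... => #  t=3,i=0
  bits 11001101000010100010001010010101 = 3439993493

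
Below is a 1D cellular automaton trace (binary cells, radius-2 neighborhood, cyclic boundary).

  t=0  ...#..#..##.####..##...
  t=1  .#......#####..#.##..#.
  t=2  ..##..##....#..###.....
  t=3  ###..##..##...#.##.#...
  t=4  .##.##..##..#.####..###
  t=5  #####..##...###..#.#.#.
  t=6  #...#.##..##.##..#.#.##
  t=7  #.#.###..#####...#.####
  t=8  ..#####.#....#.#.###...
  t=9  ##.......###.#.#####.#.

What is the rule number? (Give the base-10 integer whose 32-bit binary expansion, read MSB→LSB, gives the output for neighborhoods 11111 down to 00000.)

418081130

  #####|.  b31=0 t=1,i=10
  ####.|.  b30=0 t=0,i=14
  ###.#|.  b29=0 t=4,i=22
  ###..|#  b28=1 t=0,i=15
  ##.##|#  b27=1 t=0,i=11
  ##.#.|.  b26=0 t=3,i=18
  ##..#|.  b25=0 t=0,i=16
  ##...|.  b24=0 t=0,i=20
  #.###|#  b23=1 t=0,i=12
  #.##.|#  b22=1 t=1,i=17
  #.#.#|#  b21=1 t=5,i=19
  #.#..|.  b20=0 t=3,i=19
  #..##|#  b19=1 t=0,i=8
  #..#.|.  b18=0 t=0,i=5
  #...#|#  b17=1 t=3,i=12
  #....|#  b16=1 t=0,i=21
  .####|.  b15=0 t=0,i=13
  .###.|#  b14=1 t=2,i=16
  .##.#|#  b13=1 t=0,i=10
  .##..|.  b12=0 t=0,i=19
  .#.##|#  b11=1 t=1,i=16
  .#.#.|.  b10=0 t=5,i=18
  .#..#|.  b9=0 t=0,i=4
  .#...|#  b8=1 t=1,i=2
  ..###|.  b7=0 t=1,i=8
  ..##.|#  b6=1 t=0,i=9
  ..#.#|#  b5=1 t=1,i=15
  ..#..|.  b4=0 t=0,i=3
  ...##|#  b3=1 t=1,i=7
  ...#.|.  b2=0 t=0,i=2
  ....#|#  b1=1 t=0,i=1
  .....|.  b0=0 t=0,i=0
  bits 00011000111010110110100101101010 = 418081130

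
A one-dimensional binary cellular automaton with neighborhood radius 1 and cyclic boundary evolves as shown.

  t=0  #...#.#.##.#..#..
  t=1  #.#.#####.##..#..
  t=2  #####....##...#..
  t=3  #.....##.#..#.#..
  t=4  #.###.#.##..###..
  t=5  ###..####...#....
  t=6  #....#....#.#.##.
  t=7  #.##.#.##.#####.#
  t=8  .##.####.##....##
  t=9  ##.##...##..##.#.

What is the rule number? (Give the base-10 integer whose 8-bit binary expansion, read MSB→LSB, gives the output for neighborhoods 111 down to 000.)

45

  nb ###: next=.  (t=1,i=5, bit7=0)
  nb ##.: next=.  (t=0,i=9, bit6=0)
  nb #.#: next=#  (t=0,i=5, bit5=1)
  nb #..: next=.  (t=0,i=1, bit4=0)
  nb .##: next=#  (t=0,i=8, bit3=1)
  nb .#.: next=#  (t=0,i=0, bit2=1)
  nb ..#: next=.  (t=0,i=3, bit1=0)
  nb ...: next=#  (t=0,i=2, bit0=1)
  bits 00101101 = 45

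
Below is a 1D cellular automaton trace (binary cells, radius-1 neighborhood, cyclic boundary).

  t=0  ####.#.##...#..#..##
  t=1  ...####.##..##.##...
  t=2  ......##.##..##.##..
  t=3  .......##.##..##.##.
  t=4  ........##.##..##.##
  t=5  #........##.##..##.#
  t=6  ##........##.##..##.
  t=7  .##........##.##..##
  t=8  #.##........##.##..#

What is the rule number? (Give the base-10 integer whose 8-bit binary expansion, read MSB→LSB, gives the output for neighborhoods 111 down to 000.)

  ### -> .   bit 7 = 0  t=0,i=0
  ##. -> #   bit 6 = 1  t=0,i=3
  #.# -> #   bit 5 = 1  t=0,i=4
  #.. -> #   bit 4 = 1  t=0,i=9
  .## -> .   bit 3 = 0  t=0,i=7
  .#. -> #   bit 2 = 1  t=0,i=5
  ..# -> .   bit 1 = 0  t=0,i=11
  ... -> .   bit 0 = 0  t=0,i=10
  bits 01110100 = 116

116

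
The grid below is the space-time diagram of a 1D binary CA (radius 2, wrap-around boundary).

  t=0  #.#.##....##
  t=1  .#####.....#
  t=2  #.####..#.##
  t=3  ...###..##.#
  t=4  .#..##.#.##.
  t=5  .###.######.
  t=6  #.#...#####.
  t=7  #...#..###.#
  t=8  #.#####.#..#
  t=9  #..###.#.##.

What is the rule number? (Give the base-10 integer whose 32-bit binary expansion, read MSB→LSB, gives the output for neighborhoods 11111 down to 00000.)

  [31] ##### => #  t=1,i=3
  [30] ####. => #  t=1,i=4
  [29] ###.# => .  t=0,i=0
  [28] ###.. => #  t=1,i=5
  [27] ##.## => .  t=2,i=1
  [26] ##.#. => #  t=0,i=1
  [25] ##..# => .  t=2,i=6
  [24] ##... => .  t=0,i=6
  [23] #.### => .  t=1,i=1
  [22] #.##. => #  t=0,i=4
  [21] #.#.# => #  t=0,i=2
  [20] #.#.. => .  t=3,i=11
  [19] #..## => #  t=3,i=7
  [18] #..#. => .  t=2,i=7
  [17] #...# => #  t=3,i=1
  [16] #.... => .  t=0,i=7
  [15] .#### => #  t=1,i=2
  [14] .###. => #  t=0,i=11
  [13] .##.# => #  t=3,i=9
  [12] .##.. => #  t=0,i=5
  [11] .#.## => #  t=0,i=3
  [10] .#.#. => .  t=6,i=1
  [9] .#..# => #  t=4,i=2
  [8] .#... => .  t=3,i=0
  [7] ..### => .  t=0,i=10
  [6] ..##. => .  t=3,i=8
  [5] ..#.# => #  t=1,i=11
  [4] ..#.. => #  t=4,i=1
  [3] ...## => .  t=0,i=9
  [2] ...#. => #  t=1,i=10
  [1] ....# => .  t=0,i=8
  [0] ..... => #  t=1,i=8
  bits 11010100011010101111101000110101 = 3563780661

3563780661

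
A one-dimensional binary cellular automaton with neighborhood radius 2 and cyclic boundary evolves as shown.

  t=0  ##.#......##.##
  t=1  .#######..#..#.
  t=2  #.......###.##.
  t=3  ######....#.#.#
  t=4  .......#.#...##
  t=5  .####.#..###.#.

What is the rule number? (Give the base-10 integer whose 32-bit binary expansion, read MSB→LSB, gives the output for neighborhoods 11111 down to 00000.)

  nb #####: next=.  (t=1,i=3, bit31=0)
  nb ####.: next=.  (t=0,i=0, bit30=0)
  nb ###.#: next=#  (t=0,i=1, bit29=1)
  nb ###..: next=.  (t=1,i=7, bit28=0)
  nb ##.##: next=.  (t=0,i=12, bit27=0)
  nb ##.#.: next=#  (t=0,i=2, bit26=1)
  nb ##..#: next=#  (t=1,i=8, bit25=1)
  nb ##...: next=.  (t=3,i=6, bit24=0)
  nb #.###: next=#  (t=0,i=13, bit23=1)
  nb #.##.: next=#  (t=2,i=12, bit22=1)
  nb #.#.#: next=.  (t=3,i=12, bit21=0)
  nb #.#..: next=#  (t=0,i=3, bit20=1)
  nb #..##: next=#  (t=1,i=0, bit19=1)
  nb #..#.: next=#  (t=1,i=9, bit18=1)
  nb #...#: next=#  (t=4,i=11, bit17=1)
  nb #....: next=#  (t=0,i=5, bit16=1)
  nb .####: next=.  (t=0,i=14, bit15=0)
  nb .###.: next=.  (t=2,i=9, bit14=0)
  nb .##.#: next=.  (t=0,i=11, bit13=0)
  nb .##..: next=.  (t=4,i=14, bit12=0)
  nb .#.##: next=#  (t=3,i=13, bit11=1)
  nb .#.#.: next=.  (t=3,i=11, bit10=0)
  nb .#..#: next=.  (t=1,i=11, bit9=0)
  nb .#...: next=#  (t=0,i=4, bit8=1)
  nb ..###: next=.  (t=1,i=1, bit7=0)
  nb ..##.: next=#  (t=0,i=10, bit6=1)
  nb ..#.#: next=.  (t=3,i=10, bit5=0)
  nb ..#..: next=#  (t=1,i=10, bit4=1)
  nb ...##: next=.  (t=0,i=9, bit3=0)
  nb ...#.: next=#  (t=3,i=9, bit2=1)
  nb ....#: next=.  (t=0,i=8, bit1=0)
  nb .....: next=#  (t=0,i=6, bit0=1)
  bits 00100110110111110000100101010101 = 652151125

652151125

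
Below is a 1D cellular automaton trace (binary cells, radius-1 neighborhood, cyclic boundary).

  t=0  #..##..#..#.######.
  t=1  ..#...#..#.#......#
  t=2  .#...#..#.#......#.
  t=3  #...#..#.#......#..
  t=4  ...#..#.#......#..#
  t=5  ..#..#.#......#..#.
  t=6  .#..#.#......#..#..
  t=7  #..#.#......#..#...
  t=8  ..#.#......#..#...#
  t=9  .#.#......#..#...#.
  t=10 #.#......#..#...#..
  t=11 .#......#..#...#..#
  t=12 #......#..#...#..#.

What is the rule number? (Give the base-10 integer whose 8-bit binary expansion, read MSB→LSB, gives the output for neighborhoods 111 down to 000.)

34

  ###|.  b7=0 t=0,i=13
  ##.|.  b6=0 t=0,i=4
  #.#|#  b5=1 t=0,i=11
  #..|.  b4=0 t=0,i=1
  .##|.  b3=0 t=0,i=3
  .#.|.  b2=0 t=0,i=0
  ..#|#  b1=1 t=0,i=2
  ...|.  b0=0 t=1,i=4
  bits 00100010 = 34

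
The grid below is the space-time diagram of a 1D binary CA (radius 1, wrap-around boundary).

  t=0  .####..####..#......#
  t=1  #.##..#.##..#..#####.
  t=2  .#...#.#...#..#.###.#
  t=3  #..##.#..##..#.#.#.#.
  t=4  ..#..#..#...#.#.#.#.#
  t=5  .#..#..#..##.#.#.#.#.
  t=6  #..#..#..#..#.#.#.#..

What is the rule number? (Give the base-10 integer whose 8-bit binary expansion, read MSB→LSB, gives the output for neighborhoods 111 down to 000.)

163

  ###|#  b7=1 t=0,i=2
  ##.|.  b6=0 t=0,i=4
  #.#|#  b5=1 t=0,i=0
  #..|.  b4=0 t=0,i=5
  .##|.  b3=0 t=0,i=1
  .#.|.  b2=0 t=0,i=13
  ..#|#  b1=1 t=0,i=6
  ...|#  b0=1 t=0,i=15
  bits 10100011 = 163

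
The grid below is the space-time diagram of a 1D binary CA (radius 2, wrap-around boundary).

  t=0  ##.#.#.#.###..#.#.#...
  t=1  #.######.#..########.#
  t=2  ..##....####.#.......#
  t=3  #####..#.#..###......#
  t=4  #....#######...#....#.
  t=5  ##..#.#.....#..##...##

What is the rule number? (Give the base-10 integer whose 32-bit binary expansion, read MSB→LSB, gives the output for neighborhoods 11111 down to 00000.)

133994360

  [31] ##### => .  t=1,i=4
  [30] ####. => .  t=1,i=6
  [29] ###.# => .  t=1,i=7
  [28] ###.. => .  t=0,i=11
  [27] ##.## => .  t=1,i=1
  [26] ##.#. => #  t=0,i=2
  [25] ##..# => #  t=0,i=12
  [24] ##... => #  t=2,i=4
  [23] #.### => #  t=0,i=9
  [22] #.##. => #  t=1,i=21
  [21] #.#.# => #  t=0,i=3
  [20] #.#.. => #  t=0,i=18
  [19] #..## => #  t=1,i=11
  [18] #..#. => #  t=0,i=13
  [17] #...# => .  t=0,i=20
  [16] #.... => .  t=2,i=5
  [15] .#### => #  t=1,i=3
  [14] .###. => .  t=0,i=10
  [13] .##.# => .  t=0,i=1
  [12] .##.. => #  t=2,i=3
  [11] .#.## => .  t=0,i=8
  [10] .#.#. => #  t=0,i=4
  [9] .#..# => #  t=1,i=10
  [8] .#... => #  t=0,i=19
  [7] ..### => .  t=1,i=12
  [6] ..##. => #  t=0,i=0
  [5] ..#.# => #  t=0,i=14
  [4] ..#.. => #  t=2,i=21
  [3] ...## => #  t=0,i=21
  [2] ...#. => .  t=2,i=20
  [1] ....# => .  t=2,i=6
  [0] ..... => .  t=2,i=16
  bits 00000111111111001001011101111000 = 133994360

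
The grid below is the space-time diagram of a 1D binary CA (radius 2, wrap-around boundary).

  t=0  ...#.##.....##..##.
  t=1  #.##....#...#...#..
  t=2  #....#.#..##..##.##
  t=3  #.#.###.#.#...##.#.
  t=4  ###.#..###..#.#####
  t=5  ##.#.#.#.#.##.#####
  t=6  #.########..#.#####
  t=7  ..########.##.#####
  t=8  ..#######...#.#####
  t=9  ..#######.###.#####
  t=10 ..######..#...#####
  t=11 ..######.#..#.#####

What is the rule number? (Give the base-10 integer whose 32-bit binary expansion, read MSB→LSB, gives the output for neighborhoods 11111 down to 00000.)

  [31] ##### => #  t=4,i=0
  [30] ####. => #  t=4,i=1
  [29] ###.# => .  t=3,i=6
  [28] ###.. => #  t=2,i=0
  [27] ##.## => .  t=2,i=16
  [26] ##.#. => #  t=3,i=7
  [25] ##..# => .  t=0,i=14
  [24] ##... => .  t=0,i=7
  [23] #.### => #  t=2,i=17
  [22] #.##. => .  t=0,i=5
  [21] #.#.# => #  t=3,i=0
  [20] #.#.. => .  t=2,i=7
  [19] #..## => .  t=0,i=15
  [18] #..#. => #  t=1,i=18
  [17] #...# => #  t=1,i=10
  [16] #.... => #  t=0,i=0
  [15] .#### => #  t=4,i=15
  [14] .###. => .  t=2,i=18
  [13] .##.# => #  t=2,i=15
  [12] .##.. => .  t=0,i=6
  [11] .#.## => .  t=0,i=4
  [10] .#.#. => #  t=2,i=6
  [9] .#..# => #  t=1,i=17
  [8] .#... => .  t=1,i=9
  [7] ..### => #  t=4,i=7
  [6] ..##. => #  t=0,i=12
  [5] ..#.# => #  t=0,i=3
  [4] ..#.. => .  t=1,i=8
  [3] ...## => .  t=0,i=11
  [2] ...#. => #  t=0,i=2
  [1] ....# => .  t=0,i=1
  [0] ..... => .  t=0,i=9
  bits 11010100101001111010011011100100 = 3567757028

3567757028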